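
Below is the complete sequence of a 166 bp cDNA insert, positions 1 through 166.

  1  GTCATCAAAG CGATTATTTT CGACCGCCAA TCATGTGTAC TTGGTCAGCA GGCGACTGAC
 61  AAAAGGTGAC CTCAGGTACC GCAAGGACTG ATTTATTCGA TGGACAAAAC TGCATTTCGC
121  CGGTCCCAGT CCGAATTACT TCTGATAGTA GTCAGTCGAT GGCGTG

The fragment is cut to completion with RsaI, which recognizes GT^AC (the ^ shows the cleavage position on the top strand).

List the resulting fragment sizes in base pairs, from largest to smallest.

89, 39, 38 bp

RsaI sites (GTAC) start at positions 37, 76.
RsaI cuts after base 2 of each site, so after positions 38, 77.
Linear molecule, 2 cuts → 3 fragments:
  1–38 → 38 bp
  39–77 → 39 bp
  78–166 → 89 bp
Sorted largest to smallest: 89, 39, 38 bp.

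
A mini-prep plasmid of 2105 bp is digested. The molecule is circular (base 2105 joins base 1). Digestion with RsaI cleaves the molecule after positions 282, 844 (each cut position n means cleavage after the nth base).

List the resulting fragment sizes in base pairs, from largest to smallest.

Circular molecule, 2 cuts → 2 fragments:
  844 − 282 = 562 bp
  wrap: 2105 − 844 + 282 = 1543 bp
Sorted largest to smallest: 1543, 562 bp.

1543, 562 bp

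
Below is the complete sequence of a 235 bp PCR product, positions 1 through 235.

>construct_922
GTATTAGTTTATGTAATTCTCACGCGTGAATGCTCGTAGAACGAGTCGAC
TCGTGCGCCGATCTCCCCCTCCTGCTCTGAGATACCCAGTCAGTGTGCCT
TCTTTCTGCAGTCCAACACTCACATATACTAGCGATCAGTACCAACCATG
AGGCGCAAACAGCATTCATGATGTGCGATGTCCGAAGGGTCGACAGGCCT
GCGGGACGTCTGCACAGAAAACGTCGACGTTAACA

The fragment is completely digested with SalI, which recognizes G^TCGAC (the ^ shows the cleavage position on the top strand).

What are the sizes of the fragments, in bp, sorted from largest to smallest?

144, 45, 34, 12 bp

SalI sites (GTCGAC) start at positions 45, 189, 223.
SalI cuts after the first base of each site, so after positions 45, 189, 223.
Linear molecule, 3 cuts → 4 fragments:
  1–45 → 45 bp
  46–189 → 144 bp
  190–223 → 34 bp
  224–235 → 12 bp
Sorted largest to smallest: 144, 45, 34, 12 bp.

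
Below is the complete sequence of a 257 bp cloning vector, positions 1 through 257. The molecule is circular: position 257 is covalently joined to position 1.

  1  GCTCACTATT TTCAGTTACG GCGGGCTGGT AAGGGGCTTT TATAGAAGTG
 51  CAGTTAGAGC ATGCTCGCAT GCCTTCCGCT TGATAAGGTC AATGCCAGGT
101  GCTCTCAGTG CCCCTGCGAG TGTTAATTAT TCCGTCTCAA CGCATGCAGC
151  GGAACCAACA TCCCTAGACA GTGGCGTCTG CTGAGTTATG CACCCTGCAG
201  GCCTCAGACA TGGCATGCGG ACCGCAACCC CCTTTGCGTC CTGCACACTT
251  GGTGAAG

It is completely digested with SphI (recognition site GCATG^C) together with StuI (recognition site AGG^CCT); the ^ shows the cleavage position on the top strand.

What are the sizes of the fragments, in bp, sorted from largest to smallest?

103, 75, 55, 16, 8 bp

SphI sites (GCATGC) start at positions 59, 67, 142, 213.
SphI cuts after base 5 of each site (before the last base), so after positions 63, 71, 146, 217.
The StuI site (AGGCCT) starts at position 199.
StuI cuts after base 3 of each site, so after position 201.
Combined cut positions: 63, 71, 146, 201, 217.
Circular molecule, 5 cuts → 5 fragments:
  64–71 → 8 bp
  72–146 → 75 bp
  147–201 → 55 bp
  202–217 → 16 bp
  218–257 then 1–63 → 40 + 63 = 103 bp
Sorted largest to smallest: 103, 75, 55, 16, 8 bp.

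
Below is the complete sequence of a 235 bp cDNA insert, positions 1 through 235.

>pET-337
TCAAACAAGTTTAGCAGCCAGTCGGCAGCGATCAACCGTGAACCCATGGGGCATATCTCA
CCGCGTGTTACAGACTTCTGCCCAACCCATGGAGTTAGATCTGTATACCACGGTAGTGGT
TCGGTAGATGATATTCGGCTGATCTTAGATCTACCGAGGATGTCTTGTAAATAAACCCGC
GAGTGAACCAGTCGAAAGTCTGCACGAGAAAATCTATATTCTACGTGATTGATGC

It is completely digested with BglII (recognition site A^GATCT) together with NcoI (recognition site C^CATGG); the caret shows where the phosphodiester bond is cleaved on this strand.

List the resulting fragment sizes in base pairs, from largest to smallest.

BglII sites (AGATCT) start at positions 97, 147.
BglII cuts after the first base of each site, so after positions 97, 147.
NcoI sites (CCATGG) start at positions 44, 87.
NcoI cuts after the first base of each site, so after positions 44, 87.
Combined cut positions: 44, 87, 97, 147.
Linear molecule, 4 cuts → 5 fragments:
  1–44 → 44 bp
  45–87 → 43 bp
  88–97 → 10 bp
  98–147 → 50 bp
  148–235 → 88 bp
Sorted largest to smallest: 88, 50, 44, 43, 10 bp.

88, 50, 44, 43, 10 bp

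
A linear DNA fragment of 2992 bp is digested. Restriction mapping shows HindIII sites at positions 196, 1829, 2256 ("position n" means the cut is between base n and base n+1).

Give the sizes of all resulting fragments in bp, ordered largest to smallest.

Linear molecule, 3 cuts → 4 fragments:
  196 − 0 = 196 bp
  1829 − 196 = 1633 bp
  2256 − 1829 = 427 bp
  2992 − 2256 = 736 bp
Sorted largest to smallest: 1633, 736, 427, 196 bp.

1633, 736, 427, 196 bp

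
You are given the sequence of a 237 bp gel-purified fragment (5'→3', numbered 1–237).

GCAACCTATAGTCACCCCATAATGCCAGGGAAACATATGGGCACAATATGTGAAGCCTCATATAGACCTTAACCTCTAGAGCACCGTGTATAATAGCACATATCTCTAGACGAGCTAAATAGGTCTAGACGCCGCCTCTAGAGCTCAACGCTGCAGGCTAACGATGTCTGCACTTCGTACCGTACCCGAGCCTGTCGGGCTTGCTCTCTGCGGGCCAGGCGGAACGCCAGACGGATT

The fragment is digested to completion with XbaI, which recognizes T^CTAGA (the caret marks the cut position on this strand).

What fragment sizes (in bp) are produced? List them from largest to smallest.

XbaI sites (TCTAGA) start at positions 75, 105, 124, 137.
XbaI cuts after the first base of each site, so after positions 75, 105, 124, 137.
Linear molecule, 4 cuts → 5 fragments:
  1–75 → 75 bp
  76–105 → 30 bp
  106–124 → 19 bp
  125–137 → 13 bp
  138–237 → 100 bp
Sorted largest to smallest: 100, 75, 30, 19, 13 bp.

100, 75, 30, 19, 13 bp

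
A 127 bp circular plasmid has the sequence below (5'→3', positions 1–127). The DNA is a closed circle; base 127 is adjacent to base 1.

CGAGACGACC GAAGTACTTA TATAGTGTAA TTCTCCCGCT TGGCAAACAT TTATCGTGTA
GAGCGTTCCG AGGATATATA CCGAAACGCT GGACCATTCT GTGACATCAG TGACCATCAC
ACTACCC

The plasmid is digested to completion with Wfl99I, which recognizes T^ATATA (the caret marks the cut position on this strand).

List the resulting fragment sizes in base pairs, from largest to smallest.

Wfl99I sites (TATATA) start at positions 19, 75.
Wfl99I cuts after the first base of each site, so after positions 19, 75.
Circular molecule, 2 cuts → 2 fragments:
  20–75 → 56 bp
  76–127 then 1–19 → 52 + 19 = 71 bp
Sorted largest to smallest: 71, 56 bp.

71, 56 bp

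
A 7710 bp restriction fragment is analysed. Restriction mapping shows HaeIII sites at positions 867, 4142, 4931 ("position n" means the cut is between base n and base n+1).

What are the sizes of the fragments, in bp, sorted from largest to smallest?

Linear molecule, 3 cuts → 4 fragments:
  867 − 0 = 867 bp
  4142 − 867 = 3275 bp
  4931 − 4142 = 789 bp
  7710 − 4931 = 2779 bp
Sorted largest to smallest: 3275, 2779, 867, 789 bp.

3275, 2779, 867, 789 bp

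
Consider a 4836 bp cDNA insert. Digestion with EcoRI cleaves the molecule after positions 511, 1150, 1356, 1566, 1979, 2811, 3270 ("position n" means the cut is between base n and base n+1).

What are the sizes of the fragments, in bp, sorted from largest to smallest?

1566, 832, 639, 511, 459, 413, 210, 206 bp

Linear molecule, 7 cuts → 8 fragments:
  511 − 0 = 511 bp
  1150 − 511 = 639 bp
  1356 − 1150 = 206 bp
  1566 − 1356 = 210 bp
  1979 − 1566 = 413 bp
  2811 − 1979 = 832 bp
  3270 − 2811 = 459 bp
  4836 − 3270 = 1566 bp
Sorted largest to smallest: 1566, 832, 639, 511, 459, 413, 210, 206 bp.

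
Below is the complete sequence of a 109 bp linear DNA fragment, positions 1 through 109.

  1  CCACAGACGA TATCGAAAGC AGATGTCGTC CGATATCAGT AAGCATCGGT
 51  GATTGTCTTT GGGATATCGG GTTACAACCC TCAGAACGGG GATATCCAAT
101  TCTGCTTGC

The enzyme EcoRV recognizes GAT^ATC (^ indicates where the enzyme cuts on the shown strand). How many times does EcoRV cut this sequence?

4

GATATC occurs starting at positions 9, 32, 63, 91.
EcoRV cuts at 4 sites.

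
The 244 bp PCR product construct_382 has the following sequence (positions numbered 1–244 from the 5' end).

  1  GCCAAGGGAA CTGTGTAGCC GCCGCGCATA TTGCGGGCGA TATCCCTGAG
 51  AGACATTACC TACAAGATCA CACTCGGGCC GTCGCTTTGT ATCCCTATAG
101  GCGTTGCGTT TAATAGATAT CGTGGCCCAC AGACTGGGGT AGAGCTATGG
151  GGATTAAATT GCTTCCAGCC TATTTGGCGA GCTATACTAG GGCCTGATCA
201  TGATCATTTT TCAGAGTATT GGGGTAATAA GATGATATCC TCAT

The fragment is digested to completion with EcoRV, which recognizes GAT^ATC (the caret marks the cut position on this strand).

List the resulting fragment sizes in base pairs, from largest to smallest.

118, 77, 41, 8 bp

EcoRV sites (GATATC) start at positions 39, 116, 234.
EcoRV cuts after base 3 of each site, so after positions 41, 118, 236.
Linear molecule, 3 cuts → 4 fragments:
  1–41 → 41 bp
  42–118 → 77 bp
  119–236 → 118 bp
  237–244 → 8 bp
Sorted largest to smallest: 118, 77, 41, 8 bp.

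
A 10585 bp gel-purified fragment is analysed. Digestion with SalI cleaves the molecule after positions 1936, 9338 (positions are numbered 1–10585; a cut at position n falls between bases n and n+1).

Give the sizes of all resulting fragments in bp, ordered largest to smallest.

7402, 1936, 1247 bp

Linear molecule, 2 cuts → 3 fragments:
  1936 − 0 = 1936 bp
  9338 − 1936 = 7402 bp
  10585 − 9338 = 1247 bp
Sorted largest to smallest: 7402, 1936, 1247 bp.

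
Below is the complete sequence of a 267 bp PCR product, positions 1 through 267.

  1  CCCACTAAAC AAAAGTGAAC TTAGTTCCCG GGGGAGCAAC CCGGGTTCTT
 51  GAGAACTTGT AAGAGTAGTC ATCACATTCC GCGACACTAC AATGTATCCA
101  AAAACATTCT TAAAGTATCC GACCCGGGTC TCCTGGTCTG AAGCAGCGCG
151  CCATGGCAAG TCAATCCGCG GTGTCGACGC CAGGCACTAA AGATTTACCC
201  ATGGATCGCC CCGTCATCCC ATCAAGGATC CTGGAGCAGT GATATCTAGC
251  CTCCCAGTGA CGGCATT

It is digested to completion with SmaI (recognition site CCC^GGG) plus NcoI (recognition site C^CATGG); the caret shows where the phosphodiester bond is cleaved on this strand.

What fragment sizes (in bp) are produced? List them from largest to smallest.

SmaI sites (CCCGGG) start at positions 27, 40, 123.
SmaI cuts after base 3 of each site, so after positions 29, 42, 125.
NcoI sites (CCATGG) start at positions 151, 199.
NcoI cuts after the first base of each site, so after positions 151, 199.
Combined cut positions: 29, 42, 125, 151, 199.
Linear molecule, 5 cuts → 6 fragments:
  1–29 → 29 bp
  30–42 → 13 bp
  43–125 → 83 bp
  126–151 → 26 bp
  152–199 → 48 bp
  200–267 → 68 bp
Sorted largest to smallest: 83, 68, 48, 29, 26, 13 bp.

83, 68, 48, 29, 26, 13 bp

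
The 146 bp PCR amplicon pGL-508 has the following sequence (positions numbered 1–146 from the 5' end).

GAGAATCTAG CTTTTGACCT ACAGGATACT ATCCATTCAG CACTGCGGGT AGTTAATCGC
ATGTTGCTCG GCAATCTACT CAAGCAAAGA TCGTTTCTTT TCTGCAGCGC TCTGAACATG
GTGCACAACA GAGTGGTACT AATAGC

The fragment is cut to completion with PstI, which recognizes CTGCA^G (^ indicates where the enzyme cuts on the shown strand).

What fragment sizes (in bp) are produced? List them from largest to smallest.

106, 40 bp

The PstI site (CTGCAG) starts at position 102.
PstI cuts after base 5 of each site (before the last base), so after position 106.
Linear molecule, 1 cut → 2 fragments:
  1–106 → 106 bp
  107–146 → 40 bp
Sorted largest to smallest: 106, 40 bp.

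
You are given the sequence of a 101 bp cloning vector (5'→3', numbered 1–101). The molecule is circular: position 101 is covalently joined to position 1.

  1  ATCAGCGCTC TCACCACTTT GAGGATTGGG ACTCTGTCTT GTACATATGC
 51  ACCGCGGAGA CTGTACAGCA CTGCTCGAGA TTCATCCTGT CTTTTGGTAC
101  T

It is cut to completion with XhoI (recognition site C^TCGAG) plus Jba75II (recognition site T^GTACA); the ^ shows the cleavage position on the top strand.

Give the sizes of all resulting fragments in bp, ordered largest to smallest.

The XhoI site (CTCGAG) starts at position 74.
XhoI cuts after the first base of each site, so after position 74.
Jba75II sites (TGTACA) start at positions 40, 62.
Jba75II cuts after the first base of each site, so after positions 40, 62.
Combined cut positions: 40, 62, 74.
Circular molecule, 3 cuts → 3 fragments:
  41–62 → 22 bp
  63–74 → 12 bp
  75–101 then 1–40 → 27 + 40 = 67 bp
Sorted largest to smallest: 67, 22, 12 bp.

67, 22, 12 bp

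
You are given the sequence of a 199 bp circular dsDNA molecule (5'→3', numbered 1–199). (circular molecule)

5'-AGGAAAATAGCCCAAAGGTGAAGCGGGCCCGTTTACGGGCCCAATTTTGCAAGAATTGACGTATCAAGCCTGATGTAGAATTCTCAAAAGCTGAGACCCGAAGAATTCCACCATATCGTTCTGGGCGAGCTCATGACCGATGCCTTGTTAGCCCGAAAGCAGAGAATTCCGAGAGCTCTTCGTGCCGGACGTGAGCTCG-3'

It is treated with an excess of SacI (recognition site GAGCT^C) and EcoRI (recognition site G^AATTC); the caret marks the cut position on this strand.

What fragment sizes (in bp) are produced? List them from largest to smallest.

SacI sites (GAGCTC) start at positions 127, 173, 193.
SacI cuts after base 5 of each site (before the last base), so after positions 131, 177, 197.
EcoRI sites (GAATTC) start at positions 78, 103, 164.
EcoRI cuts after the first base of each site, so after positions 78, 103, 164.
Combined cut positions: 78, 103, 131, 164, 177, 197.
Circular molecule, 6 cuts → 6 fragments:
  79–103 → 25 bp
  104–131 → 28 bp
  132–164 → 33 bp
  165–177 → 13 bp
  178–197 → 20 bp
  198–199 then 1–78 → 2 + 78 = 80 bp
Sorted largest to smallest: 80, 33, 28, 25, 20, 13 bp.

80, 33, 28, 25, 20, 13 bp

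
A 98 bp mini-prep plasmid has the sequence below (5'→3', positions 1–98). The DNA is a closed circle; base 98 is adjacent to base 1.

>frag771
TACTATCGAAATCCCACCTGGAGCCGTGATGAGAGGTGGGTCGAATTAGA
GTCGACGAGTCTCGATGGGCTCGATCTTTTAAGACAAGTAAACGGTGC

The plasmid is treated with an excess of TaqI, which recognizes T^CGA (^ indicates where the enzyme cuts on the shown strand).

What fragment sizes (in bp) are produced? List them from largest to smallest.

35, 33, 11, 10, 9 bp

TaqI sites (TCGA) start at positions 6, 41, 52, 62, 71.
TaqI cuts after the first base of each site, so after positions 6, 41, 52, 62, 71.
Circular molecule, 5 cuts → 5 fragments:
  7–41 → 35 bp
  42–52 → 11 bp
  53–62 → 10 bp
  63–71 → 9 bp
  72–98 then 1–6 → 27 + 6 = 33 bp
Sorted largest to smallest: 35, 33, 11, 10, 9 bp.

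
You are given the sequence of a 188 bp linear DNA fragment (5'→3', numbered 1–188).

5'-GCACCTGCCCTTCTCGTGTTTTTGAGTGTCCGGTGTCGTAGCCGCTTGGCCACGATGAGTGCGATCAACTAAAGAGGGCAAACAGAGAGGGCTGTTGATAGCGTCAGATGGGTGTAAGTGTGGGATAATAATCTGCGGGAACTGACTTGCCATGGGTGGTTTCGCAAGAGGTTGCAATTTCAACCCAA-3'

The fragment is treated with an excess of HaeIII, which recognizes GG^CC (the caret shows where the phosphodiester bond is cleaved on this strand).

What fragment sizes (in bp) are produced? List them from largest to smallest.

The HaeIII site (GGCC) starts at position 48.
HaeIII cuts after base 2 of each site, so after position 49.
Linear molecule, 1 cut → 2 fragments:
  1–49 → 49 bp
  50–188 → 139 bp
Sorted largest to smallest: 139, 49 bp.

139, 49 bp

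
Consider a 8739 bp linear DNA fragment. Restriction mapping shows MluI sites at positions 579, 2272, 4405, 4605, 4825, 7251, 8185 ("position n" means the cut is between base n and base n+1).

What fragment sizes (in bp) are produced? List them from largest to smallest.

2426, 2133, 1693, 934, 579, 554, 220, 200 bp

Linear molecule, 7 cuts → 8 fragments:
  579 − 0 = 579 bp
  2272 − 579 = 1693 bp
  4405 − 2272 = 2133 bp
  4605 − 4405 = 200 bp
  4825 − 4605 = 220 bp
  7251 − 4825 = 2426 bp
  8185 − 7251 = 934 bp
  8739 − 8185 = 554 bp
Sorted largest to smallest: 2426, 2133, 1693, 934, 579, 554, 220, 200 bp.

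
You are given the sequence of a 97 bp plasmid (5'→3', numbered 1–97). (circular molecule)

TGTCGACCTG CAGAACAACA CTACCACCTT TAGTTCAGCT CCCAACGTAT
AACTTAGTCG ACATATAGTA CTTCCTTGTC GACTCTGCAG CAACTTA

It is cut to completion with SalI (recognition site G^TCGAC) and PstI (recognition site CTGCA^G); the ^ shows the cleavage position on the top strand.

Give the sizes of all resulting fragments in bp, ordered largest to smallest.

SalI sites (GTCGAC) start at positions 2, 57, 78.
SalI cuts after the first base of each site, so after positions 2, 57, 78.
PstI sites (CTGCAG) start at positions 8, 85.
PstI cuts after base 5 of each site (before the last base), so after positions 12, 89.
Combined cut positions: 2, 12, 57, 78, 89.
Circular molecule, 5 cuts → 5 fragments:
  3–12 → 10 bp
  13–57 → 45 bp
  58–78 → 21 bp
  79–89 → 11 bp
  90–97 then 1–2 → 8 + 2 = 10 bp
Sorted largest to smallest: 45, 21, 11, 10, 10 bp.

45, 21, 11, 10, 10 bp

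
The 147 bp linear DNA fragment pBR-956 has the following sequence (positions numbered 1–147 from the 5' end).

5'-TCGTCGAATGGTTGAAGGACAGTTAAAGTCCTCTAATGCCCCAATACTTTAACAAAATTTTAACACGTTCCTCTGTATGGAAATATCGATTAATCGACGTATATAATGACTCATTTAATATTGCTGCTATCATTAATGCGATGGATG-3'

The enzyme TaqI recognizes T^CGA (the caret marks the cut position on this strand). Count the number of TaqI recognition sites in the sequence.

3

TCGA occurs starting at positions 4, 86, 94.
TaqI cuts at 3 sites.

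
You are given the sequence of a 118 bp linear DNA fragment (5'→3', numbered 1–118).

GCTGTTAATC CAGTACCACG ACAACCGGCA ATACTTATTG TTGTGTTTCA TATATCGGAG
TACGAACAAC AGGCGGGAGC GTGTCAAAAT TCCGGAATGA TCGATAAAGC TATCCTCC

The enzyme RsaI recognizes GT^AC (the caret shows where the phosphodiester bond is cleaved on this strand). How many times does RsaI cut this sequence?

2

GTAC occurs starting at positions 13, 60.
RsaI cuts at 2 sites.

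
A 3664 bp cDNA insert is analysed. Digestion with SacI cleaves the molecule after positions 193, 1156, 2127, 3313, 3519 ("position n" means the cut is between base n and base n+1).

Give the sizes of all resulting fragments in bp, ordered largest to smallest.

1186, 971, 963, 206, 193, 145 bp

Linear molecule, 5 cuts → 6 fragments:
  193 − 0 = 193 bp
  1156 − 193 = 963 bp
  2127 − 1156 = 971 bp
  3313 − 2127 = 1186 bp
  3519 − 3313 = 206 bp
  3664 − 3519 = 145 bp
Sorted largest to smallest: 1186, 971, 963, 206, 193, 145 bp.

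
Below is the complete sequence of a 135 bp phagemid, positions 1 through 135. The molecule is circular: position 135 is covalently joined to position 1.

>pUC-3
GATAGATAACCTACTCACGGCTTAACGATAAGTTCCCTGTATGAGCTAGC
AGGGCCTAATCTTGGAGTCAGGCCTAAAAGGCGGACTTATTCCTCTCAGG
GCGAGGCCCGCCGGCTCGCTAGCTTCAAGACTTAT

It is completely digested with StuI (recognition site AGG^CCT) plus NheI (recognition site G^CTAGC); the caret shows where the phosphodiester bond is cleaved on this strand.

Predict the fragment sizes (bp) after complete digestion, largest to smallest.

62, 46, 27 bp

The StuI site (AGGCCT) starts at position 70.
StuI cuts after base 3 of each site, so after position 72.
NheI sites (GCTAGC) start at positions 45, 118.
NheI cuts after the first base of each site, so after positions 45, 118.
Combined cut positions: 45, 72, 118.
Circular molecule, 3 cuts → 3 fragments:
  46–72 → 27 bp
  73–118 → 46 bp
  119–135 then 1–45 → 17 + 45 = 62 bp
Sorted largest to smallest: 62, 46, 27 bp.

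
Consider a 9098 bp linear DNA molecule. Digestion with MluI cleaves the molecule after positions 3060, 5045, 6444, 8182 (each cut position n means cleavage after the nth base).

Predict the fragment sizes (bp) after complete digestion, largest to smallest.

3060, 1985, 1738, 1399, 916 bp

Linear molecule, 4 cuts → 5 fragments:
  3060 − 0 = 3060 bp
  5045 − 3060 = 1985 bp
  6444 − 5045 = 1399 bp
  8182 − 6444 = 1738 bp
  9098 − 8182 = 916 bp
Sorted largest to smallest: 3060, 1985, 1738, 1399, 916 bp.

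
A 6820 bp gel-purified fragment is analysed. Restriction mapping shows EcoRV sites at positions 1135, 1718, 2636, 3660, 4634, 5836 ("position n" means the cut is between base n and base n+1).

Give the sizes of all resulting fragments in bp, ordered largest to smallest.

1202, 1135, 1024, 984, 974, 918, 583 bp

Linear molecule, 6 cuts → 7 fragments:
  1135 − 0 = 1135 bp
  1718 − 1135 = 583 bp
  2636 − 1718 = 918 bp
  3660 − 2636 = 1024 bp
  4634 − 3660 = 974 bp
  5836 − 4634 = 1202 bp
  6820 − 5836 = 984 bp
Sorted largest to smallest: 1202, 1135, 1024, 984, 974, 918, 583 bp.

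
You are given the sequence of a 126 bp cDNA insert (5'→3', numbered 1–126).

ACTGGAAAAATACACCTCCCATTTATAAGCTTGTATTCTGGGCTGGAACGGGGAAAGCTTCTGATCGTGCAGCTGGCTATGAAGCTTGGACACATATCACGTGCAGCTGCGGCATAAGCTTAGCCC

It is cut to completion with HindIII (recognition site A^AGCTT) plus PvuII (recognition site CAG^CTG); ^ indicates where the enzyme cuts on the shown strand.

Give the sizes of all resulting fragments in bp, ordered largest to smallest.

HindIII sites (AAGCTT) start at positions 27, 55, 82, 116.
HindIII cuts after the first base of each site, so after positions 27, 55, 82, 116.
PvuII sites (CAGCTG) start at positions 70, 104.
PvuII cuts after base 3 of each site, so after positions 72, 106.
Combined cut positions: 27, 55, 72, 82, 106, 116.
Linear molecule, 6 cuts → 7 fragments:
  1–27 → 27 bp
  28–55 → 28 bp
  56–72 → 17 bp
  73–82 → 10 bp
  83–106 → 24 bp
  107–116 → 10 bp
  117–126 → 10 bp
Sorted largest to smallest: 28, 27, 24, 17, 10, 10, 10 bp.

28, 27, 24, 17, 10, 10, 10 bp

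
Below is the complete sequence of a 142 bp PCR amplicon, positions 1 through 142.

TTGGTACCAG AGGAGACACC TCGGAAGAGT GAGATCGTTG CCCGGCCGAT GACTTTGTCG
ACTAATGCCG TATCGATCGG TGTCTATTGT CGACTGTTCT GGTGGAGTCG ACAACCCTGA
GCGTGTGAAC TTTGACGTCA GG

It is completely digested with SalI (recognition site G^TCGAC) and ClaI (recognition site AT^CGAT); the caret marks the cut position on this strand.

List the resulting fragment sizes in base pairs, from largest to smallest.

SalI sites (GTCGAC) start at positions 57, 89, 107.
SalI cuts after the first base of each site, so after positions 57, 89, 107.
The ClaI site (ATCGAT) starts at position 72.
ClaI cuts after base 2 of each site, so after position 73.
Combined cut positions: 57, 73, 89, 107.
Linear molecule, 4 cuts → 5 fragments:
  1–57 → 57 bp
  58–73 → 16 bp
  74–89 → 16 bp
  90–107 → 18 bp
  108–142 → 35 bp
Sorted largest to smallest: 57, 35, 18, 16, 16 bp.

57, 35, 18, 16, 16 bp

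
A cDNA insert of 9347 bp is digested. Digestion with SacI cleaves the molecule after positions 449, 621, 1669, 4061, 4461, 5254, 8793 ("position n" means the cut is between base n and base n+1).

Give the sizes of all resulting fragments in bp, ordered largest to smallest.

3539, 2392, 1048, 793, 554, 449, 400, 172 bp

Linear molecule, 7 cuts → 8 fragments:
  449 − 0 = 449 bp
  621 − 449 = 172 bp
  1669 − 621 = 1048 bp
  4061 − 1669 = 2392 bp
  4461 − 4061 = 400 bp
  5254 − 4461 = 793 bp
  8793 − 5254 = 3539 bp
  9347 − 8793 = 554 bp
Sorted largest to smallest: 3539, 2392, 1048, 793, 554, 449, 400, 172 bp.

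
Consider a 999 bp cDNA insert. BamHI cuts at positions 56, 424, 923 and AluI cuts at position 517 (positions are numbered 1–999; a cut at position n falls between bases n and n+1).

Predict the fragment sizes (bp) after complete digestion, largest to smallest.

Combined cut positions (sorted): 56, 424, 517, 923.
Linear molecule, 4 cuts → 5 fragments:
  56 − 0 = 56 bp
  424 − 56 = 368 bp
  517 − 424 = 93 bp
  923 − 517 = 406 bp
  999 − 923 = 76 bp
Sorted largest to smallest: 406, 368, 93, 76, 56 bp.

406, 368, 93, 76, 56 bp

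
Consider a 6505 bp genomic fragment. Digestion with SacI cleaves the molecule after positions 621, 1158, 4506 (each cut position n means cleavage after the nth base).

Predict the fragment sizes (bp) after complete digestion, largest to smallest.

3348, 1999, 621, 537 bp

Linear molecule, 3 cuts → 4 fragments:
  621 − 0 = 621 bp
  1158 − 621 = 537 bp
  4506 − 1158 = 3348 bp
  6505 − 4506 = 1999 bp
Sorted largest to smallest: 3348, 1999, 621, 537 bp.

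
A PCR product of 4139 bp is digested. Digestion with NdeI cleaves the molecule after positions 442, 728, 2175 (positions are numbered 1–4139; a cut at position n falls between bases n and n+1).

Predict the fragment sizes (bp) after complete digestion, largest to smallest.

1964, 1447, 442, 286 bp

Linear molecule, 3 cuts → 4 fragments:
  442 − 0 = 442 bp
  728 − 442 = 286 bp
  2175 − 728 = 1447 bp
  4139 − 2175 = 1964 bp
Sorted largest to smallest: 1964, 1447, 442, 286 bp.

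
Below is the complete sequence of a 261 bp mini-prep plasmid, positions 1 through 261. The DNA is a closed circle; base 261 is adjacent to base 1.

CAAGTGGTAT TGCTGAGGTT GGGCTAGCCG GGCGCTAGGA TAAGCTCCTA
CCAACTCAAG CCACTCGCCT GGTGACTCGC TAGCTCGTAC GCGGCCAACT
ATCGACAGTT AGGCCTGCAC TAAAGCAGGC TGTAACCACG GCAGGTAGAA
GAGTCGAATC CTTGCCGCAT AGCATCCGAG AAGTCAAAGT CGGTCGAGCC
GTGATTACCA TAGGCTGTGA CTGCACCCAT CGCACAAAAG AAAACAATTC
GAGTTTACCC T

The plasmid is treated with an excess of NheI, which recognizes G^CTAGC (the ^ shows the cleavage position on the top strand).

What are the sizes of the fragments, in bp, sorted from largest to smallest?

205, 56 bp

NheI sites (GCTAGC) start at positions 23, 79.
NheI cuts after the first base of each site, so after positions 23, 79.
Circular molecule, 2 cuts → 2 fragments:
  24–79 → 56 bp
  80–261 then 1–23 → 182 + 23 = 205 bp
Sorted largest to smallest: 205, 56 bp.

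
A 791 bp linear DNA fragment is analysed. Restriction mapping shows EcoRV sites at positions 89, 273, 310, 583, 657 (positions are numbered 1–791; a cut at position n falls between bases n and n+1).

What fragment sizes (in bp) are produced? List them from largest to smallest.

Linear molecule, 5 cuts → 6 fragments:
  89 − 0 = 89 bp
  273 − 89 = 184 bp
  310 − 273 = 37 bp
  583 − 310 = 273 bp
  657 − 583 = 74 bp
  791 − 657 = 134 bp
Sorted largest to smallest: 273, 184, 134, 89, 74, 37 bp.

273, 184, 134, 89, 74, 37 bp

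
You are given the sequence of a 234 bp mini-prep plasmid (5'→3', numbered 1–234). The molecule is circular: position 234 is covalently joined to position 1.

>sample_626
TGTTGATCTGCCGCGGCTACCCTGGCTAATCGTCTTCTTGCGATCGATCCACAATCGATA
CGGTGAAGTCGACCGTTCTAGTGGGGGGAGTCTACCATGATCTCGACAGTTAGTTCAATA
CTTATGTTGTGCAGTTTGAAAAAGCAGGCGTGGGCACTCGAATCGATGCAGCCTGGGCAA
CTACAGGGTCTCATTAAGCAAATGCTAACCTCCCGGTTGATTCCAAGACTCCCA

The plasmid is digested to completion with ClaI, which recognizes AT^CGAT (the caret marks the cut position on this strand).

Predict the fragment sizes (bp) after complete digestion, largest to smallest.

115, 108, 11 bp

ClaI sites (ATCGAT) start at positions 43, 54, 162.
ClaI cuts after base 2 of each site, so after positions 44, 55, 163.
Circular molecule, 3 cuts → 3 fragments:
  45–55 → 11 bp
  56–163 → 108 bp
  164–234 then 1–44 → 71 + 44 = 115 bp
Sorted largest to smallest: 115, 108, 11 bp.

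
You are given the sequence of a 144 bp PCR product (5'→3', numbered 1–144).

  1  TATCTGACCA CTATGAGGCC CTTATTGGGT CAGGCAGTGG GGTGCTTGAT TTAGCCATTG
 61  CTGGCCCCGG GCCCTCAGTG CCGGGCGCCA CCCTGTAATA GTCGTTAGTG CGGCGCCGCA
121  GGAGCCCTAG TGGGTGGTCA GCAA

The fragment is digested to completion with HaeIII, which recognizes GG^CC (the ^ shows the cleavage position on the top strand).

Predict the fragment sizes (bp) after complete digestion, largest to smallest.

73, 46, 18, 7 bp

HaeIII sites (GGCC) start at positions 17, 63, 70.
HaeIII cuts after base 2 of each site, so after positions 18, 64, 71.
Linear molecule, 3 cuts → 4 fragments:
  1–18 → 18 bp
  19–64 → 46 bp
  65–71 → 7 bp
  72–144 → 73 bp
Sorted largest to smallest: 73, 46, 18, 7 bp.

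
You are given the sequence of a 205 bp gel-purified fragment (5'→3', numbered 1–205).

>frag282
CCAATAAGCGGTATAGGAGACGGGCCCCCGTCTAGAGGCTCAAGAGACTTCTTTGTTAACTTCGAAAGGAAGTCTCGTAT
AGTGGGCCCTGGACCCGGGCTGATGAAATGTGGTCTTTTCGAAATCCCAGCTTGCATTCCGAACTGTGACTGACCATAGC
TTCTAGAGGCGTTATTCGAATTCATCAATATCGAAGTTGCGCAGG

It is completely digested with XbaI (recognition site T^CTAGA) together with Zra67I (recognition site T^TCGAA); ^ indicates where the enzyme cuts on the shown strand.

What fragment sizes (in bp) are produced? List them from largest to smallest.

XbaI sites (TCTAGA) start at positions 31, 162.
XbaI cuts after the first base of each site, so after positions 31, 162.
Zra67I sites (TTCGAA) start at positions 61, 118, 175.
Zra67I cuts after the first base of each site, so after positions 61, 118, 175.
Combined cut positions: 31, 61, 118, 162, 175.
Linear molecule, 5 cuts → 6 fragments:
  1–31 → 31 bp
  32–61 → 30 bp
  62–118 → 57 bp
  119–162 → 44 bp
  163–175 → 13 bp
  176–205 → 30 bp
Sorted largest to smallest: 57, 44, 31, 30, 30, 13 bp.

57, 44, 31, 30, 30, 13 bp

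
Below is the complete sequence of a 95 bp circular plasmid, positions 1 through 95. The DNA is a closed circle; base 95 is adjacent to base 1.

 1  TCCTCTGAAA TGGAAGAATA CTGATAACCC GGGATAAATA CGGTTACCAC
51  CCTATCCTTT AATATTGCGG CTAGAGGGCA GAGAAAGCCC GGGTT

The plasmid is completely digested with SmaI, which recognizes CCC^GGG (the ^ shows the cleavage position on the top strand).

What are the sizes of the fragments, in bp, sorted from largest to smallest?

60, 35 bp

SmaI sites (CCCGGG) start at positions 28, 88.
SmaI cuts after base 3 of each site, so after positions 30, 90.
Circular molecule, 2 cuts → 2 fragments:
  31–90 → 60 bp
  91–95 then 1–30 → 5 + 30 = 35 bp
Sorted largest to smallest: 60, 35 bp.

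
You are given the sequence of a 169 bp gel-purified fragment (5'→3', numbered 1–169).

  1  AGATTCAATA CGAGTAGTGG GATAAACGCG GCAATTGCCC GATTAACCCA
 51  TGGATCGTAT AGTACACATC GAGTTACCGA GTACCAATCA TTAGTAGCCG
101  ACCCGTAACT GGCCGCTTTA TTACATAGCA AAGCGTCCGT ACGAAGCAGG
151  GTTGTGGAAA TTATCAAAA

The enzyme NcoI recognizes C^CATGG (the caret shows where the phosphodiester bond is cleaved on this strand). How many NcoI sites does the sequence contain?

1

CCATGG occurs starting at position 48.
NcoI cuts at 1 site.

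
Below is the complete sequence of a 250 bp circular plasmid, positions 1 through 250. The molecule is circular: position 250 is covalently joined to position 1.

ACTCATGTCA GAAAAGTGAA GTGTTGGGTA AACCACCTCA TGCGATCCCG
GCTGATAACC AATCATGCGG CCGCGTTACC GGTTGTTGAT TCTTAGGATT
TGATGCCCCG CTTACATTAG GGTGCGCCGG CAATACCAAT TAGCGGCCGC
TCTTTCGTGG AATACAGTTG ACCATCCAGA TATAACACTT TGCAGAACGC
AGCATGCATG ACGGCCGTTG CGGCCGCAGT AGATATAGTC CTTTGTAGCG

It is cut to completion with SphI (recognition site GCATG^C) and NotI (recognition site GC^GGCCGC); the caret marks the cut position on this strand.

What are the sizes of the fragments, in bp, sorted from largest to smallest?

97, 76, 62, 15 bp

The SphI site (GCATGC) starts at position 202.
SphI cuts after base 5 of each site (before the last base), so after position 206.
NotI sites (GCGGCCGC) start at positions 67, 143, 220.
NotI cuts after base 2 of each site, so after positions 68, 144, 221.
Combined cut positions: 68, 144, 206, 221.
Circular molecule, 4 cuts → 4 fragments:
  69–144 → 76 bp
  145–206 → 62 bp
  207–221 → 15 bp
  222–250 then 1–68 → 29 + 68 = 97 bp
Sorted largest to smallest: 97, 76, 62, 15 bp.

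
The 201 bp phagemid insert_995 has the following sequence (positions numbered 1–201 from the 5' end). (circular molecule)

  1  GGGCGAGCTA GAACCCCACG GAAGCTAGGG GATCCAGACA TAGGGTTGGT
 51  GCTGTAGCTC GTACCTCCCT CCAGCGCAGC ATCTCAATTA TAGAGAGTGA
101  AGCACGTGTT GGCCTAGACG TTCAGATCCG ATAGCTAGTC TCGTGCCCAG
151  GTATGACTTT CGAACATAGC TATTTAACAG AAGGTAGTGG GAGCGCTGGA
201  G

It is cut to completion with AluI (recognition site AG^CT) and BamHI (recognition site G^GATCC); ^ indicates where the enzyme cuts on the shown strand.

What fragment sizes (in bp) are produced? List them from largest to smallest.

AluI sites (AGCT) start at positions 6, 23, 56, 133, 168.
AluI cuts after base 2 of each site, so after positions 7, 24, 57, 134, 169.
The BamHI site (GGATCC) starts at position 30.
BamHI cuts after the first base of each site, so after position 30.
Combined cut positions: 7, 24, 30, 57, 134, 169.
Circular molecule, 6 cuts → 6 fragments:
  8–24 → 17 bp
  25–30 → 6 bp
  31–57 → 27 bp
  58–134 → 77 bp
  135–169 → 35 bp
  170–201 then 1–7 → 32 + 7 = 39 bp
Sorted largest to smallest: 77, 39, 35, 27, 17, 6 bp.

77, 39, 35, 27, 17, 6 bp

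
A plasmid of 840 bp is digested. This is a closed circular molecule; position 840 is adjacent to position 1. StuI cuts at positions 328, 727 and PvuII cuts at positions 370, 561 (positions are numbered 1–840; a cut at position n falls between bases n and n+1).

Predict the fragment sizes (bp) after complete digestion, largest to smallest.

Combined cut positions (sorted): 328, 370, 561, 727.
Circular molecule, 4 cuts → 4 fragments:
  370 − 328 = 42 bp
  561 − 370 = 191 bp
  727 − 561 = 166 bp
  wrap: 840 − 727 + 328 = 441 bp
Sorted largest to smallest: 441, 191, 166, 42 bp.

441, 191, 166, 42 bp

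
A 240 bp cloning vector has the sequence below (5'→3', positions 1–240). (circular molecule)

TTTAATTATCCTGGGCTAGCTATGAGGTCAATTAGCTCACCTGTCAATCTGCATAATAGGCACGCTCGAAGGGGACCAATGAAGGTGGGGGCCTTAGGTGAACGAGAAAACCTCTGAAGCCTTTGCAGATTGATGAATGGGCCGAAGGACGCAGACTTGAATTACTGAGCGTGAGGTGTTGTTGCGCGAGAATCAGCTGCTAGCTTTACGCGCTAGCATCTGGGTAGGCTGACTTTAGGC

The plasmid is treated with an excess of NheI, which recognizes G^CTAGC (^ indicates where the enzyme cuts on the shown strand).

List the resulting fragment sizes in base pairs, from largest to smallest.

NheI sites (GCTAGC) start at positions 15, 199, 212.
NheI cuts after the first base of each site, so after positions 15, 199, 212.
Circular molecule, 3 cuts → 3 fragments:
  16–199 → 184 bp
  200–212 → 13 bp
  213–240 then 1–15 → 28 + 15 = 43 bp
Sorted largest to smallest: 184, 43, 13 bp.

184, 43, 13 bp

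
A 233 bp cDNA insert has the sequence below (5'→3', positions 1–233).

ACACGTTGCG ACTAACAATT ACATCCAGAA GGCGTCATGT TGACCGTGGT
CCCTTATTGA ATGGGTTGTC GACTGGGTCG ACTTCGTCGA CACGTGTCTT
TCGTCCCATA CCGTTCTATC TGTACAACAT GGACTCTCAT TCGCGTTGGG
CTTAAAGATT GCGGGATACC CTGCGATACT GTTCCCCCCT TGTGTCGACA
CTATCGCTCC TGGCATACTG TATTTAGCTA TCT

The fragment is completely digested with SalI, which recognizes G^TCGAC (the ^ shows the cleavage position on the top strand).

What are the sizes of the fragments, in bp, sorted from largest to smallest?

108, 68, 39, 9, 9 bp

SalI sites (GTCGAC) start at positions 68, 77, 86, 194.
SalI cuts after the first base of each site, so after positions 68, 77, 86, 194.
Linear molecule, 4 cuts → 5 fragments:
  1–68 → 68 bp
  69–77 → 9 bp
  78–86 → 9 bp
  87–194 → 108 bp
  195–233 → 39 bp
Sorted largest to smallest: 108, 68, 39, 9, 9 bp.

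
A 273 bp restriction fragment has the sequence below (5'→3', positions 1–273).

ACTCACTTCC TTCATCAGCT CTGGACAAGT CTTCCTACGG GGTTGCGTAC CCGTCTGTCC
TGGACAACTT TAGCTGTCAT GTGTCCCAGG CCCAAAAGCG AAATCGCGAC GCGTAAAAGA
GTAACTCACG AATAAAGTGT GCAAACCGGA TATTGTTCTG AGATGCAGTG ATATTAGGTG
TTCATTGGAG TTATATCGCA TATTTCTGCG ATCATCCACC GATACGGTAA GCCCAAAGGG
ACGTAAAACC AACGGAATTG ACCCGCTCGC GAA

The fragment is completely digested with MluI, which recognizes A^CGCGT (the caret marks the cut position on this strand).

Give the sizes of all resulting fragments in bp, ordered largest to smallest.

The MluI site (ACGCGT) starts at position 109.
MluI cuts after the first base of each site, so after position 109.
Linear molecule, 1 cut → 2 fragments:
  1–109 → 109 bp
  110–273 → 164 bp
Sorted largest to smallest: 164, 109 bp.

164, 109 bp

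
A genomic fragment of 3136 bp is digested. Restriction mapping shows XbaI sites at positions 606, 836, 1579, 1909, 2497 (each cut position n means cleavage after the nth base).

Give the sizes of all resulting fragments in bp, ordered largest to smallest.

743, 639, 606, 588, 330, 230 bp

Linear molecule, 5 cuts → 6 fragments:
  606 − 0 = 606 bp
  836 − 606 = 230 bp
  1579 − 836 = 743 bp
  1909 − 1579 = 330 bp
  2497 − 1909 = 588 bp
  3136 − 2497 = 639 bp
Sorted largest to smallest: 743, 639, 606, 588, 330, 230 bp.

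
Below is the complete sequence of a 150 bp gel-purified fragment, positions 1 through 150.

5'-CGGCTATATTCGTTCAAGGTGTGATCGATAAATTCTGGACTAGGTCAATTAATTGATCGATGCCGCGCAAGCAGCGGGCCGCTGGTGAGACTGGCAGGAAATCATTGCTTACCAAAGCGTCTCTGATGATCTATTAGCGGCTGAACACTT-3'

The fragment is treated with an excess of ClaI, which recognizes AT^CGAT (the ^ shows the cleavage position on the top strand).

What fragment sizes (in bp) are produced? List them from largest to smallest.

ClaI sites (ATCGAT) start at positions 24, 56.
ClaI cuts after base 2 of each site, so after positions 25, 57.
Linear molecule, 2 cuts → 3 fragments:
  1–25 → 25 bp
  26–57 → 32 bp
  58–150 → 93 bp
Sorted largest to smallest: 93, 32, 25 bp.

93, 32, 25 bp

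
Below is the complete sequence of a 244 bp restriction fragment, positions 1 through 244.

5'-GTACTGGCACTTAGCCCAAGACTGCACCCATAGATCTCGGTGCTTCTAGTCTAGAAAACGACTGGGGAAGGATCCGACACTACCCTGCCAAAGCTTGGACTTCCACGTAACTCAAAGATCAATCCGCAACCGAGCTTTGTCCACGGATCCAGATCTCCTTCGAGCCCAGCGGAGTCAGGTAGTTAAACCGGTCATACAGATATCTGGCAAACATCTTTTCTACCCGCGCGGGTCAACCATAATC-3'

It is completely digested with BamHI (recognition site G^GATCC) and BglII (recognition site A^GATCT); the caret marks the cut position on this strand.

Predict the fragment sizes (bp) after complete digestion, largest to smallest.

93, 75, 38, 32, 6 bp

BamHI sites (GGATCC) start at positions 70, 145.
BamHI cuts after the first base of each site, so after positions 70, 145.
BglII sites (AGATCT) start at positions 32, 151.
BglII cuts after the first base of each site, so after positions 32, 151.
Combined cut positions: 32, 70, 145, 151.
Linear molecule, 4 cuts → 5 fragments:
  1–32 → 32 bp
  33–70 → 38 bp
  71–145 → 75 bp
  146–151 → 6 bp
  152–244 → 93 bp
Sorted largest to smallest: 93, 75, 38, 32, 6 bp.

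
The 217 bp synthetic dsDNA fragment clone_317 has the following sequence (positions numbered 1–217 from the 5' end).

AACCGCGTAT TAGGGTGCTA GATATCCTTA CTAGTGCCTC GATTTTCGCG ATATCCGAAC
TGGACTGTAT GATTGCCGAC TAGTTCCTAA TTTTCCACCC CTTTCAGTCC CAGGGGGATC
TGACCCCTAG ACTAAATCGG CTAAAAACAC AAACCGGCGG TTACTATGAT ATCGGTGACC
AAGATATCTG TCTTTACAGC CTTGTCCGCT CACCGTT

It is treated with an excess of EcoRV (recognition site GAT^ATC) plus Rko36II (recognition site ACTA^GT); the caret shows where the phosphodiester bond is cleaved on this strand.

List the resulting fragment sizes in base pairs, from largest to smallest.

EcoRV sites (GATATC) start at positions 21, 50, 168, 183.
EcoRV cuts after base 3 of each site, so after positions 23, 52, 170, 185.
Rko36II sites (ACTAGT) start at positions 30, 79.
Rko36II cuts after base 4 of each site, so after positions 33, 82.
Combined cut positions: 23, 33, 52, 82, 170, 185.
Linear molecule, 6 cuts → 7 fragments:
  1–23 → 23 bp
  24–33 → 10 bp
  34–52 → 19 bp
  53–82 → 30 bp
  83–170 → 88 bp
  171–185 → 15 bp
  186–217 → 32 bp
Sorted largest to smallest: 88, 32, 30, 23, 19, 15, 10 bp.

88, 32, 30, 23, 19, 15, 10 bp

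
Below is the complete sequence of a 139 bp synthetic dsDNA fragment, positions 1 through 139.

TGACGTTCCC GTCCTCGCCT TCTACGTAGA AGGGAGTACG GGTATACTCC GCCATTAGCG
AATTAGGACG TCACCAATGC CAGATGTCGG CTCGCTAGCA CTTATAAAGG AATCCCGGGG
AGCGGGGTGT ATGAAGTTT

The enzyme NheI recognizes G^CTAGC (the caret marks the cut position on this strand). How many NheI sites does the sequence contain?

GCTAGC occurs starting at position 94.
NheI cuts at 1 site.

1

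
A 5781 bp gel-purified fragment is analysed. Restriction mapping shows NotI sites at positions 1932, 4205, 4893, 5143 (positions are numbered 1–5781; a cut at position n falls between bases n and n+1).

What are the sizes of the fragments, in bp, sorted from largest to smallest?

2273, 1932, 688, 638, 250 bp

Linear molecule, 4 cuts → 5 fragments:
  1932 − 0 = 1932 bp
  4205 − 1932 = 2273 bp
  4893 − 4205 = 688 bp
  5143 − 4893 = 250 bp
  5781 − 5143 = 638 bp
Sorted largest to smallest: 2273, 1932, 688, 638, 250 bp.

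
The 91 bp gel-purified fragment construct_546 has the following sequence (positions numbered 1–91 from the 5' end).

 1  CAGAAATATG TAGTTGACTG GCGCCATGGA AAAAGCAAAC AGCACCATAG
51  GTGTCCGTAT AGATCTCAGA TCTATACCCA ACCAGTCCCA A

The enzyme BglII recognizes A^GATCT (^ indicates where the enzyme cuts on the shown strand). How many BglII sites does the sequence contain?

AGATCT occurs starting at positions 61, 68.
BglII cuts at 2 sites.

2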